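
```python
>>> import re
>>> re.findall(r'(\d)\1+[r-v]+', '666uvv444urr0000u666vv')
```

`\1` is not a pattern — it's the concrete string captured by group 1, re-applied verbatim.
`findall` collects group 1 from each match (4 total).

['6', '4', '0', '6']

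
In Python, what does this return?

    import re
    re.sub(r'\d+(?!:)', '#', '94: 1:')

The negative lookaround is zero-width — it rules out positions where the adjacent text would match, without consuming anything.
Matches: at [0:1] → '9'.
`sub` substitutes '#' at each match site.

'#4: 1:'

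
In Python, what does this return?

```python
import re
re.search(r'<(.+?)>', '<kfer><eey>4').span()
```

The match spans [0:6] → '<kfer>'.

(0, 6)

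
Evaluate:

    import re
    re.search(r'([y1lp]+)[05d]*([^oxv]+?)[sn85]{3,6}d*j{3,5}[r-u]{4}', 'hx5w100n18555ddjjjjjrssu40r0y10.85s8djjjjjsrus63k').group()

The pattern matches one or more of one of [y1lp] (captured); then zero or more of one of [05d]; then one or more of any character except [oxv] (lazy) (captured); then 3 to 6 of one of [sn85], then zero or more of a literal 'd', then 3 to 5 of a literal 'j'; then exactly 4 of a character in [r-u].
The match spans [4:24] → '100n18555ddjjjjjrssu'.

'100n18555ddjjjjjrssu'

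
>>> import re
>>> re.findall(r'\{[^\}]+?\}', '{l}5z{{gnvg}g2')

Matches: at [0:3] → '{l}'; at [5:12] → '{{gnvg}'.
With no groups in the pattern, `findall` gives back each whole match — 2 here.

['{l}', '{{gnvg}']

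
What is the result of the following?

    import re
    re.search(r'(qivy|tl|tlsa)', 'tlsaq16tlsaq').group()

The regex engine tests alternatives in the order written; an earlier branch that matches wins even if a later one would match more.
`re.search` scans for the first position where the pattern succeeds.
The match spans [0:2] → 'tl'.
Captured: group 1 = 'tl'.

'tl'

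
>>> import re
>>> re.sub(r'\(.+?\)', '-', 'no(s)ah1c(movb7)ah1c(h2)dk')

'no-ah1c-ah1c-dk'

With the lazy modifier that quantifier settles for the fewest repetitions that let the rest of the pattern succeed (the atoms after it are unaffected and can still be greedy).
Matches: at [2:5] → '(s)'; at [9:16] → '(movb7)'; at [20:24] → '(h2)'.
`sub` substitutes '-' at each match site.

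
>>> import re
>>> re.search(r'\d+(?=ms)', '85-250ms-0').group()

'250'

The `(?=…)`/`(?<=…)` assertion just peeks at neighbouring text; it doesn't advance the match position.
`re.search` scans for the first position where the pattern succeeds.
The match spans [3:6] → '250'.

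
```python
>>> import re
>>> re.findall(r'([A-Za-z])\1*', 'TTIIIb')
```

['T', 'I', 'b']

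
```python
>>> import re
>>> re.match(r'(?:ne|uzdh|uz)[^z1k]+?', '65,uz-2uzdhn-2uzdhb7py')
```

`re.match` only tries the pattern at the start of the string.
Here position 0 doesn't satisfy it, so the call returns None.

None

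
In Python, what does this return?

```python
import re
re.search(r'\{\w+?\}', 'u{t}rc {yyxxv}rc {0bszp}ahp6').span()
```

Unlike `match`, `search` isn't anchored — it looks for the pattern anywhere in the string.
The match spans [1:4] → '{t}'.

(1, 4)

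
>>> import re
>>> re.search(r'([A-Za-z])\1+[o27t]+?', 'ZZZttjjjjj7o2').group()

'ZZZt'

`\1` has to match the exact text group 1 already captured.
The match spans [0:4] → 'ZZZt'.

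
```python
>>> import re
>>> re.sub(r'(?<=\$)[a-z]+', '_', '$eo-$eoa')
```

'$_-$_'

Lookahead/lookbehind check context without consuming it, so the matched span excludes the asserted characters.
Every occurrence is swapped for '_'.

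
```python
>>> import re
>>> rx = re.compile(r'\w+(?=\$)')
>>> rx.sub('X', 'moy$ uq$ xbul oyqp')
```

The lookaround is zero-width — it requires the adjacent text to match without consuming it, so the asserted text isn't part of the match.
Matches: at [0:3] → 'moy'; at [5:7] → 'uq'.
Every occurrence is swapped for 'X'.

'X$ X$ xbul oyqp'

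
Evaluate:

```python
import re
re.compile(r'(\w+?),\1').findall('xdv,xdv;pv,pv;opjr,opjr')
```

['xdv', 'pv', 'opjr']

`\1` is not a pattern — it's the concrete string captured by group 1, re-applied verbatim.
Scanning left to right: at [0:7] match 'xdv,xdv', group 1 = 'xdv'; at [8:13] match 'pv,pv', group 1 = 'pv'; at [14:23] match 'opjr,opjr', group 1 = 'opjr'.
Because there's exactly one group, `findall` drops the full match and keeps group 1 from each hit.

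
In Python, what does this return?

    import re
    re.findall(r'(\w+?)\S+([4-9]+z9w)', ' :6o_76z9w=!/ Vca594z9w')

Lazy quantifiers expand one character at a time until the remainder of the pattern can match.
With 2 capturing groups, `findall` returns a 2-tuple per match.

[('6', '6z9w'), ('V', '4z9w')]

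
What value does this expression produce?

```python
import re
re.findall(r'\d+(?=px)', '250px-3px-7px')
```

The lookaround is zero-width — it requires the adjacent text to match without consuming it, so the asserted text isn't part of the match.
With no groups in the pattern, `findall` gives back each whole match — 3 here.

['250', '3', '7']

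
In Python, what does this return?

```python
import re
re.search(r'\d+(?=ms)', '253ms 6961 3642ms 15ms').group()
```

'253'

The lookaround is zero-width — it requires the adjacent text to match without consuming it, so the asserted text isn't part of the match.
Unlike `match`, `search` isn't anchored — it looks for the pattern anywhere in the string.
The match spans [0:3] → '253'.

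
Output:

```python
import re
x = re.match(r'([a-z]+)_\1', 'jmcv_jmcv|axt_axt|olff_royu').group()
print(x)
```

jmcv_jmcv

The backreference `\1` re-matches whatever the first group consumed, character for character.
`re.match` won't scan ahead — the pattern has to work from the very first character.
The match spans [0:9] → 'jmcv_jmcv'.
Captured: group 1 = 'jmcv'.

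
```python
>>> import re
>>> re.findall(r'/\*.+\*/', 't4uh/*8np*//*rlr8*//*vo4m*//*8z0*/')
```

['/*8np*//*rlr8*//*vo4m*//*8z0*/']

Matches: at [4:34] → '/*8np*//*rlr8*//*vo4m*//*8z0*/'.
Since nothing is captured, `findall` lists the 1 matched substring directly.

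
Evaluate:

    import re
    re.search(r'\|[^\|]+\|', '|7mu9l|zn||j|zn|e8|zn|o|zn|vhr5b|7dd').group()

`search` walks the string left to right and returns the first match it finds.
The match spans [0:7] → '|7mu9l|'.

'|7mu9l|'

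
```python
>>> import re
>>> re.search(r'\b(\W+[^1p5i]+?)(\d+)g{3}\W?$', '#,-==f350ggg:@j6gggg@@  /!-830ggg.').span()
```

(12, 34)

Pattern: a word boundary (`\b`, zero-width); then one or more of a non-word character, then one or more of any character except [1p5i] (lazy) (captured); then one or more of a digit (captured); then exactly 3 of the literal 'g', then optionally a non-word character; then anchored at the end.
Unlike `match`, `search` isn't anchored — it looks for the pattern anywhere in the string.
The match spans [12:34] → ':@j6gggg@@  /!-830ggg.'.
Captured: group 1 = ':@j6gggg@@  /!-', group 2 = '830'.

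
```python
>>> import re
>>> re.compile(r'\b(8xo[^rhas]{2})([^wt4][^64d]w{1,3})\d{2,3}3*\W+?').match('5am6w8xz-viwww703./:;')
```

None

The pattern matches a word boundary (`\b`, zero-width); then the literal '8xo', then exactly 2 of any character except [rhas] (captured); then any character except [wt4], then any character except [64d], then 1 to 3 of a literal 'w' (captured); then 2 to 3 of a digit, then zero or more of a literal '3'; then one or more of a non-word character (lazy).
With `match`, the pattern is implicitly anchored at the beginning.
Here position 0 doesn't satisfy it, so the call returns None.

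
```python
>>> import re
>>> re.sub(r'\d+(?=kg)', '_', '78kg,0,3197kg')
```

'_kg,0,_kg'

The positive lookaround only admits positions where the adjacent text matches; those characters stay outside the span.
Each match is replaced by '_'.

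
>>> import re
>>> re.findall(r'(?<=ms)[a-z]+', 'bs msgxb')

['gxb']

The positive lookaround only admits positions where the adjacent text matches; those characters stay outside the span.
`findall` yields the raw match text (1 of them) because the pattern has no groups.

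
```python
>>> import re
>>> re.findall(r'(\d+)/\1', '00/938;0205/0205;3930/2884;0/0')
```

['0205', '0']

`\1` has to match the exact text group 1 already captured.
With a single group, `findall` returns only what that group captured — 2 items.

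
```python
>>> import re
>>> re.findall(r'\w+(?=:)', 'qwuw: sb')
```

Lookahead/lookbehind check context without consuming it, so the matched span excludes the asserted characters.
Since nothing is captured, `findall` lists the 1 matched substring directly.

['qwuw']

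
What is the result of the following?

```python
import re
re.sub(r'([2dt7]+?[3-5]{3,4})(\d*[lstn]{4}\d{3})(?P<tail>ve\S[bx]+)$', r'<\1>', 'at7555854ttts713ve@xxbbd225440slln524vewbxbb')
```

The pattern matches one or more of one of [2dt7] (lazy), then 3 to 4 of a character in [3-5] (captured); then zero or more of a digit, then exactly 4 of one of [lstn], then exactly 3 of a digit (captured); then the literal 've', then a non-whitespace character, then one or more of one of [bx] (captured as 'tail'); then anchored at the end.
Matches: at [23:44] → 'd225440slln524vewbxbb'.
`\1` in the replacement pulls in group 1's text for each match.

'at7555854ttts713ve@xxbb<d22544>'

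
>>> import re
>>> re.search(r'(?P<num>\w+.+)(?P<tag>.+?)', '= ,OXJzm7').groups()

('OXJzm', '7')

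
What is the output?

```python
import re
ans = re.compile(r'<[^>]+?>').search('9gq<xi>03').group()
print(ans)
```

The match spans [3:7] → '<xi>'.

<xi>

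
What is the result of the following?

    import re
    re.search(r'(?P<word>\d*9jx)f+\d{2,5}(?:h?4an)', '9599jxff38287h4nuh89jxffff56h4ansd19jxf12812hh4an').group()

'89jxffff56h4an'

This matches zero or more of a digit, then the literal '9jx' (captured as 'word'); then one or more of the literal 'f', then 2 to 5 of a digit; then optionally a literal 'h', then the literal '4an' (non-capturing group).
Unlike `match`, `search` isn't anchored — it looks for the pattern anywhere in the string.
The match spans [18:32] → '89jxffff56h4an'.
Captured: group 1 = '89jx'.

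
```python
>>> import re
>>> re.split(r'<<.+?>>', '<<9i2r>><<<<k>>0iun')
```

['', '', '0iun']

The `?` after the quantifier makes it lazy — it takes as little as possible before letting the rest of the pattern try.
Each match becomes a cut point; 3 segments remain.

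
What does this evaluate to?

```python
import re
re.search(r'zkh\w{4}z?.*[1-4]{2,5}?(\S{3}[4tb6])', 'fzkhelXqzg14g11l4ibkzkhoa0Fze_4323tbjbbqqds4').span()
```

The pattern matches the literal 'zkh', then exactly 4 of a word character, then optionally the literal 'z'; then zero or more of any character, then 2 to 5 of a character in [1-4] (lazy); then exactly 3 of a non-whitespace character, then one of [4tb6] (captured).
`re.search` scans for the first position where the pattern succeeds.
The match spans [1:38] → 'zkhelXqzg14g11l4ibkzkhoa0Fze_4323tbjb'.
Captured: group 1 = 'tbjb'.

(1, 38)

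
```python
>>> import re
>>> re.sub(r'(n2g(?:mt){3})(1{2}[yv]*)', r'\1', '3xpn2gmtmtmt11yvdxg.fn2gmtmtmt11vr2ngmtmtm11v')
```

'3xpn2gmtmtmtdxg.fn2gmtmtmtr2ngmtmtm11v'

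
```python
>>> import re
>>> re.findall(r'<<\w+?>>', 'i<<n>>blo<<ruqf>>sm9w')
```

['<<n>>', '<<ruqf>>']

Matches: at [1:6] → '<<n>>'; at [9:17] → '<<ruqf>>'.
`findall` yields the raw match text (2 of them) because the pattern has no groups.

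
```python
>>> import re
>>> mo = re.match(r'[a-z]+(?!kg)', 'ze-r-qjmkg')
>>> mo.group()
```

'ze'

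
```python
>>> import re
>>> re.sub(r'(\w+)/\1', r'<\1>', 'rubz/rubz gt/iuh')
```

'<rubz> gt/iuh'

The backreference `\1` re-matches whatever the first group consumed, character for character.
Matches: at [0:9] → 'rubz/rubz'.
The replacement refers to a captured group, so each match is rewritten using its own captured text.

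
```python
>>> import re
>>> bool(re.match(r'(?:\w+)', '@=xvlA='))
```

The pattern matches one or more of a word character (non-capturing group).
`match` is anchored at position 0; if the pattern doesn't fit there, it returns None.
Here the pattern fails at index 0, so the call returns None, and `bool(None)` is False.

False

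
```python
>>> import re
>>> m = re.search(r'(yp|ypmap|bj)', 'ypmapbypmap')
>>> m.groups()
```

The match spans [0:2] → 'yp'.
Captured: group 1 = 'yp'.

('yp',)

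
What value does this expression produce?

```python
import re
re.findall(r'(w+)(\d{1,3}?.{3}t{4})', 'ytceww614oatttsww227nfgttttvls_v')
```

[('ww', '227nfgtttt')]

With 2 capturing groups, `findall` returns a 2-tuple per match.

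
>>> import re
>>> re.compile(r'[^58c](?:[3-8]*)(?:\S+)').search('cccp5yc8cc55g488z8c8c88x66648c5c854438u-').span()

(3, 40)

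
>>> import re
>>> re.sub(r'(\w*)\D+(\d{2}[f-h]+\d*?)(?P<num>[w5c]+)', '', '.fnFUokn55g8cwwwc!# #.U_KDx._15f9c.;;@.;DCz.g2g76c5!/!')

'.;;@.;DCz.g2g76c5!/!'

This matches zero or more of a word character (captured); then one or more of a non-digit; then exactly 2 of a digit, then one or more of a character in [f-h], then zero or more of a digit (lazy) (captured); then one or more of one of [w5c] (captured as 'num').
Each match is replaced by ''.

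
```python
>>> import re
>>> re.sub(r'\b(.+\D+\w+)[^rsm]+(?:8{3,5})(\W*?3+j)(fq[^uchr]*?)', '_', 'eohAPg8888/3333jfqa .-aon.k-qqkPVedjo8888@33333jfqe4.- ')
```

Lazy quantifiers expand one character at a time until the remainder of the pattern can match.
Each match is replaced by '_'.

'_e4.- '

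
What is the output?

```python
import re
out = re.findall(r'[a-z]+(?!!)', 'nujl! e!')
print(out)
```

The negative lookahead/lookbehind blocks any match where the forbidden context is present.
Walking the string: at [0:3] → 'nuj'.
Since nothing is captured, `findall` lists the 1 matched substring directly.

['nuj']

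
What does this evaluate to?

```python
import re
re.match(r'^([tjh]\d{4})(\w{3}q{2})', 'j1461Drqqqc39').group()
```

'j1461Drqqq'

The pattern matches anchored at the start of the string; then one of [tjh], then exactly 4 of a digit (captured); then exactly 3 of a word character, then exactly 2 of a literal 'q' (captured).
`match` is anchored at position 0; if the pattern doesn't fit there, it returns None.
The match spans [0:10] → 'j1461Drqqq'.
Captured: group 1 = 'j1461', group 2 = 'Drqqq'.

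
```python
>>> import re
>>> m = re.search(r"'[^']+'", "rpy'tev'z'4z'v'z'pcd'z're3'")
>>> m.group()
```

"'tev'"

`re.search` tries every starting position until one works.
The match spans [3:8] → "'tev'".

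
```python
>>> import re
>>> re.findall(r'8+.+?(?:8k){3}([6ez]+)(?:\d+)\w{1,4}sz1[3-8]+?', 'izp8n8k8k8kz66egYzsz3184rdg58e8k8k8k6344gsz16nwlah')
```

['6']

The pattern matches one or more of a literal '8'; then one or more of any character (lazy), then the literal '8k' repeated 3 times; then one or more of one of [6ez] (captured); then one or more of a digit (non-capturing group); then 1 to 4 of a word character, then the literal 'sz1', then one or more of a character in [3-8] (lazy).
Walking the string: at [3:45] match '8n8k8k8kz66egYzsz3184rdg58e8k8k8k6344gsz16', group 1 = '6'.
`findall` collects group 1 from the one match (1 total).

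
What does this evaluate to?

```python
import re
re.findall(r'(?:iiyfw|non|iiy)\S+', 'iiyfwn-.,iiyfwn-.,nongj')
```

Since nothing is captured, `findall` lists the 1 matched substring directly.

['iiyfwn-.,iiyfwn-.,nongj']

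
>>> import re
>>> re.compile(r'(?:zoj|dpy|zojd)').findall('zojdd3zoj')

['zoj', 'zoj']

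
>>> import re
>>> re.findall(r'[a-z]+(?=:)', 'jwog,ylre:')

['ylre']

Lookahead/lookbehind check context without consuming it, so the matched span excludes the asserted characters.
Scanning left to right: at [5:9] → 'ylre'.
Since nothing is captured, `findall` lists the 1 matched substring directly.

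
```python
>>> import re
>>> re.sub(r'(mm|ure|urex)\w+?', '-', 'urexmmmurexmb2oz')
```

Branches in `(...|...)` are attempted left-to-right; the first branch that allows the whole pattern to succeed is taken.
Matches: at [0:4] → 'urex'; at [4:7] → 'mmm'; at [7:11] → 'urex'.
Every occurrence is swapped for '-'.

'---mb2oz'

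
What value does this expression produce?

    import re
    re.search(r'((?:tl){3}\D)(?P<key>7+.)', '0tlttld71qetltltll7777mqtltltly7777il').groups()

('tltltll', '7777m')

Pattern: the literal 'tl' repeated 3 times, then a non-digit (captured); then one or more of the literal '7', then any character (captured as 'key').
Unlike `match`, `search` isn't anchored — it looks for the pattern anywhere in the string.
The match spans [11:23] → 'tltltll7777m'.
Captured: group 1 = 'tltltll', group 2 = '7777m'.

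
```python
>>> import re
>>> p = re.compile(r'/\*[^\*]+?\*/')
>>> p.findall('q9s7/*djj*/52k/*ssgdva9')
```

['/*djj*/']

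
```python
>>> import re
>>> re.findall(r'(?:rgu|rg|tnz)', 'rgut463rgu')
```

['rgu', 'rgu']

Alternation tries branches left to right and keeps the first one that lets the overall match succeed at that position.
Matches: at [0:3] → 'rgu'; at [7:10] → 'rgu'.
`findall` yields the raw match text (2 of them) because the pattern has no groups.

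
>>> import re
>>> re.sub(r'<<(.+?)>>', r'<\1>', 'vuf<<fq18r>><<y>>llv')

Lazy quantifiers expand one character at a time until the remainder of the pattern can match.
`\1` in the replacement pulls in group 1's text for each match.

'vuf<fq18r><y>llv'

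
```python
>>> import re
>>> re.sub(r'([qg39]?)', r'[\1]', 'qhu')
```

This matches optionally one of [qg39] (captured).
Matches: at [0:1] → 'q'; at [1:1] → ''; at [2:2] → ''; at [3:3] → ''.
Each match is replaced using the text its own group 1 captured.

'[q][]h[]u[]'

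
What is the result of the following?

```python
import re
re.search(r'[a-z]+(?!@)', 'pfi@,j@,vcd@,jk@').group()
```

'pf'

The negative lookahead/lookbehind blocks any match where the forbidden context is present.
The match spans [0:2] → 'pf'.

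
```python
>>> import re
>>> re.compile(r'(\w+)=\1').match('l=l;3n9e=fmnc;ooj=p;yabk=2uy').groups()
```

('l',)

`\1` is not a pattern — it's the concrete string captured by group 1, re-applied verbatim.
`re.match` won't scan ahead — the pattern has to work from the very first character.
The match spans [0:3] → 'l=l'.
Captured: group 1 = 'l'.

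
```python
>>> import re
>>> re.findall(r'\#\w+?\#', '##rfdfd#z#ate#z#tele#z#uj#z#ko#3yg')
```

Walking the string: at [1:8] → '#rfdfd#'; at [9:14] → '#ate#'; at [15:21] → '#tele#'; at [22:26] → '#uj#'; at [27:31] → '#ko#'.
`findall` yields the raw match text (5 of them) because the pattern has no groups.

['#rfdfd#', '#ate#', '#tele#', '#uj#', '#ko#']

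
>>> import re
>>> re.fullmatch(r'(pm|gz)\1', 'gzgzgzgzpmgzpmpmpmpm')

None

For `fullmatch`, every character of the input must be accounted for by the pattern.
Here the pattern can't cover the whole string, so the call returns None.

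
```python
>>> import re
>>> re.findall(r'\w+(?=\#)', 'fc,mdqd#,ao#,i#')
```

['mdqd', 'ao', 'i']

The positive lookaround only admits positions where the adjacent text matches; those characters stay outside the span.
Scanning left to right: at [3:7] → 'mdqd'; at [9:11] → 'ao'; at [13:14] → 'i'.
Since nothing is captured, `findall` lists the 3 matched substrings directly.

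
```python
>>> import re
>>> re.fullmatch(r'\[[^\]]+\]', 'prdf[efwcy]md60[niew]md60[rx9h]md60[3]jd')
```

For `fullmatch`, every character of the input must be accounted for by the pattern.
Here the string isn't matched end-to-end, so the call returns None.

None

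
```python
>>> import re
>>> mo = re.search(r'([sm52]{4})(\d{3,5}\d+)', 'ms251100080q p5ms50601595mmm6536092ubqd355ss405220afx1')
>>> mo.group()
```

'ms251100080'

This matches exactly 4 of one of [sm52] (captured); then 3 to 5 of a digit, then one or more of a digit (captured).
`re.search` scans for the first position where the pattern succeeds.
The match spans [0:11] → 'ms251100080'.
Captured: group 1 = 'ms25', group 2 = '1100080'.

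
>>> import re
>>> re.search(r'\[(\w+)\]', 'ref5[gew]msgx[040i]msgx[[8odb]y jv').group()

'[gew]'

The match spans [4:9] → '[gew]'.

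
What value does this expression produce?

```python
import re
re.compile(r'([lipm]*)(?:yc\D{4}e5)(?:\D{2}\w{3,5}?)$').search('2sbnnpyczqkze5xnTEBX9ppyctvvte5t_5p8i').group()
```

This matches zero or more of one of [lipm] (captured); then the literal 'yc', then exactly 4 of a non-digit, then the literal 'e5' (non-capturing group); then exactly 2 of a non-digit, then 3 to 5 of a word character (lazy) (non-capturing group); then anchored at the end.
Unlike `match`, `search` isn't anchored — it looks for the pattern anywhere in the string.
The match spans [21:37] → 'ppyctvvte5t_5p8i'.
Captured: group 1 = 'pp'.

'ppyctvvte5t_5p8i'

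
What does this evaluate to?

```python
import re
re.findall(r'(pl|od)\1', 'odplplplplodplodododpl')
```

['pl', 'pl', 'od']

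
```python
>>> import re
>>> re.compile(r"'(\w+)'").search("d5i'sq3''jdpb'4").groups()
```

('sq3',)

`re.search` scans for the first position where the pattern succeeds.
The match spans [3:8] → "'sq3'".
Captured: group 1 = 'sq3'.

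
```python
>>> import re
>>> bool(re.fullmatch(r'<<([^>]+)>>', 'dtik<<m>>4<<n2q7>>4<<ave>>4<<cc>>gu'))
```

`fullmatch` succeeds only if the pattern covers the string from start to end.
Here there's no way to consume every character, so the call returns None, and `bool(None)` is False.

False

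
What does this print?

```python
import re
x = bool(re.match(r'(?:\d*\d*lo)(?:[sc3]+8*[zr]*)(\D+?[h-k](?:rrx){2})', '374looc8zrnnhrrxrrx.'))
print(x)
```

The pattern matches zero or more of a digit, then zero or more of a digit, then the literal 'lo' (non-capturing group); then one or more of one of [sc3], then zero or more of the literal '8', then zero or more of one of [zr] (non-capturing group); then one or more of a non-digit (lazy), then a character in [h-k], then the literal 'rrx' repeated 2 times (captured).
`re.match` won't scan ahead — the pattern has to work from the very first character.
Here the string doesn't start with a match, so the call returns None, and `bool(None)` is False.

False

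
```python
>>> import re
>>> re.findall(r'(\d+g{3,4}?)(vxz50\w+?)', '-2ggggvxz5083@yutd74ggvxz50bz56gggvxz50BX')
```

[('2gggg', 'vxz508'), ('56ggg', 'vxz50B')]

This matches one or more of a digit, then 3 to 4 of a literal 'g' (lazy) (captured); then the literal 'vx', then the literal 'z50', then one or more of a word character (lazy) (captured).
With the lazy modifier that quantifier settles for the fewest repetitions that let the rest of the pattern succeed (the atoms after it are unaffected and can still be greedy).
Scanning left to right: at [1:12] match '2ggggvxz508', groups = ('2gggg', 'vxz508'); at [29:40] match '56gggvxz50B', groups = ('56ggg', 'vxz50B').
`findall` packs the 2 group values into a tuple for every match.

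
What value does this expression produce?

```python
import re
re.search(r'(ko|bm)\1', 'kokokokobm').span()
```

The backreference `\1` re-matches whatever the first group consumed, character for character.
The match spans [0:4] → 'koko'.

(0, 4)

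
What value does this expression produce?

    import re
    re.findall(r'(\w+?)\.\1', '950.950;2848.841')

['950', '8']

`\1` is not a pattern — it's the concrete string captured by group 1, re-applied verbatim.
One capturing group, so `findall` returns just the captured substring from each match — 2 in all.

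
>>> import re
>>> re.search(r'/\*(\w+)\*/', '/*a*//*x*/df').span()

The match spans [0:5] → '/*a*/'.

(0, 5)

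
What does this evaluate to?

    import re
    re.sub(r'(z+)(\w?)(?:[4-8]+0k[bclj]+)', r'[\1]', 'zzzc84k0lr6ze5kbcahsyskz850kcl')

'zzzc84k0lr6ze5kbcahsysk[z]'

`\1` in the replacement pulls in group 1's text for each match.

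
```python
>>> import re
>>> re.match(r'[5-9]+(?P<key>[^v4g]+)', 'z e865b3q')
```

None

The pattern matches one or more of a character in [5-9]; then one or more of any character except [v4g] (captured as 'key').
With `match`, the pattern is implicitly anchored at the beginning.
Here position 0 doesn't satisfy it, so the call returns None.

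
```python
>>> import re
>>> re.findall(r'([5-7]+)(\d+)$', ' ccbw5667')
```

This matches one or more of a character in [5-7] (captured); then one or more of a digit (captured); then anchored at the end.
Matches: at [5:9] match '5667', groups = ('566', '7').
With 2 capturing groups, `findall` returns a 2-tuple per match.

[('566', '7')]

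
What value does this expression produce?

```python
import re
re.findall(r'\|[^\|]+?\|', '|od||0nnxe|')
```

With no groups in the pattern, `findall` gives back each whole match — 2 here.

['|od|', '|0nnxe|']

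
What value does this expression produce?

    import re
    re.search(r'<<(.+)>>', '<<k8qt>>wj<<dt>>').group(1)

`search` walks the string left to right and returns the first match it finds.
The match spans [0:16] → '<<k8qt>>wj<<dt>>'.
Captured: group 1 = 'k8qt>>wj<<dt'.

'k8qt>>wj<<dt'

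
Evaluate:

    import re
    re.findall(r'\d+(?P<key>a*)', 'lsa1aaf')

['aa']

With a single group, `findall` returns only what that group captured — 1 item.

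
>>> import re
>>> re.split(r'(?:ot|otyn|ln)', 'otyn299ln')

['', 'yn299', '']

Alternation tries branches left to right and keeps the first one that lets the overall match succeed at that position.
Matches to split on: at [0:2] → 'ot'; at [7:9] → 'ln'.
Each match becomes a cut point; 3 segments remain.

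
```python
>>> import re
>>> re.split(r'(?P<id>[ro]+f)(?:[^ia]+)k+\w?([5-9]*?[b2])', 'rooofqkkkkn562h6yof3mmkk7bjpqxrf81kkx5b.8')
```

This matches one or more of one of [ro], then the literal 'f' (captured as 'id'); then one or more of any character except [ia] (non-capturing group); then one or more of the literal 'k', then optionally a word character; then zero or more of a character in [5-9] (lazy), then one of [b2] (captured).
Matches to split on: at [0:39] → 'rooofqkkkkn562h6yof3mmkk7bjpqxrf81kkx5b'.
Because the pattern has a capturing group, `split` also inserts each captured text between the pieces.

['', 'rooof', '5b', '.8']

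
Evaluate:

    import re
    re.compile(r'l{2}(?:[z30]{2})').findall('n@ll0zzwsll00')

['ll0z', 'll00']

This matches exactly 2 of a literal 'l'; then exactly 2 of one of [z30] (non-capturing group).
Walking the string: at [2:6] → 'll0z'; at [9:13] → 'll00'.
`findall` yields the raw match text (2 of them) because the pattern has no groups.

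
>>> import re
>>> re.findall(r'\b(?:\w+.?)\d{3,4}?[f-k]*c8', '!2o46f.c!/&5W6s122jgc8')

['5W6s122jgc8']

Pattern: a word boundary (`\b`, zero-width); then one or more of a word character, then optionally any character (non-capturing group); then 3 to 4 of a digit (lazy), then zero or more of a character in [f-k], then the literal 'c8'.
With no groups in the pattern, `findall` gives back each whole match — 1 here.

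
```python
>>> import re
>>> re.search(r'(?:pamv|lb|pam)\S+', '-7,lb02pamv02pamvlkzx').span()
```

(3, 21)

Unlike `match`, `search` isn't anchored — it looks for the pattern anywhere in the string.
The match spans [3:21] → 'lb02pamv02pamvlkzx'.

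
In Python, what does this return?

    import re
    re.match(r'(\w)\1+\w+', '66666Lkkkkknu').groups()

('6',)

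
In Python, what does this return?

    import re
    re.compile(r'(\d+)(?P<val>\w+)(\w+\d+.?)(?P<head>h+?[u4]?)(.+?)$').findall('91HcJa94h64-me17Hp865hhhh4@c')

[('91', 'HcJa', '94', 'h', '64-me17Hp865hhhh4@c')]

`findall` packs the 5 group values into a tuple for every match.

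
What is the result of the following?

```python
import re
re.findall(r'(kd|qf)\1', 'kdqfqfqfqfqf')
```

['qf', 'qf']

`\1` has to match the exact text group 1 already captured.
With a single group, `findall` returns only what that group captured — 2 items.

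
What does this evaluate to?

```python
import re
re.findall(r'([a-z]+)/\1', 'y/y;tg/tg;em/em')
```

['y', 'tg', 'em']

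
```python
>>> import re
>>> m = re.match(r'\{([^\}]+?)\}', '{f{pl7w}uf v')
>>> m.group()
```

`re.match` won't scan ahead — the pattern has to work from the very first character.
The match spans [0:8] → '{f{pl7w}'.

'{f{pl7w}'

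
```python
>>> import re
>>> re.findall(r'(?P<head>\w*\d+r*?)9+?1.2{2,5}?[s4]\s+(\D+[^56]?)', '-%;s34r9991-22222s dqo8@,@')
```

Pattern: zero or more of a word character, then one or more of a digit, then zero or more of a literal 'r' (lazy) (captured as 'head'); then one or more of the literal '9' (lazy), then a literal '1'; then any character, then 2 to 5 of the literal '2' (lazy), then one of [s4]; then one or more of whitespace; then one or more of a non-digit, then optionally any character except [56] (captured).
Scanning left to right: at [3:23] match 's34r9991-22222s dqo8', groups = ('s34r99', 'dqo8').
`findall` packs the 2 group values into a tuple for every match.

[('s34r99', 'dqo8')]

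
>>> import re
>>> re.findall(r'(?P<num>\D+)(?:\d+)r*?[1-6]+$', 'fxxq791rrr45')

`findall` collects group 1 from the one match (1 total).

['fxxq']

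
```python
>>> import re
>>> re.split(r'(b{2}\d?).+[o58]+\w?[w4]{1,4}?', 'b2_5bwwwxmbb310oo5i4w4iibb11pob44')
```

Pattern: exactly 2 of a literal 'b', then optionally a digit (captured); then one or more of any character, then one or more of one of [o58]; then optionally a word character, then 1 to 4 of one of [w4] (lazy).
Lazy quantifiers expand one character at a time until the remainder of the pattern can match.
Matches to split on: at [10:32] → 'bb310oo5i4w4iibb11pob4'.
Because the pattern has a capturing group, `split` also inserts each captured text between the pieces.

['b2_5bwwwxm', 'bb3', '4']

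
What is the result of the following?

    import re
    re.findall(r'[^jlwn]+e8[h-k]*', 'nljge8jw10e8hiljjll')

['ge8j', '10e8hi']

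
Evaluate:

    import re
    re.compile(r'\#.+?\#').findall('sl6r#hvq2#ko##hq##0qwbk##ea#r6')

['#hvq2#', '##hq#', '#0qwbk#', '#ea#']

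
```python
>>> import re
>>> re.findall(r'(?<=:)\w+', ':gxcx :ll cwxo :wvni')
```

The lookaround is zero-width — it requires the adjacent text to match without consuming it, so the asserted text isn't part of the match.
Matches: at [1:5] → 'gxcx'; at [7:9] → 'll'; at [16:20] → 'wvni'.
No capturing groups, so `findall` returns the 3 full match strings.

['gxcx', 'll', 'wvni']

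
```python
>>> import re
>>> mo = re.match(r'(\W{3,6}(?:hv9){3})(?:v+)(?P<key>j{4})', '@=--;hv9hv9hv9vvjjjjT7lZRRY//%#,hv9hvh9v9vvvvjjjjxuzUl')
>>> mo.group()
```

The pattern matches 3 to 6 of a non-word character, then the literal 'hv9' repeated 3 times (captured); then one or more of a literal 'v' (non-capturing group); then exactly 4 of a literal 'j' (captured as 'key').
With `match`, the pattern is implicitly anchored at the beginning.
The match spans [0:20] → '@=--;hv9hv9hv9vvjjjj'.
Captured: group 1 = '@=--;hv9hv9hv9', group 2 = 'jjjj'.

'@=--;hv9hv9hv9vvjjjj'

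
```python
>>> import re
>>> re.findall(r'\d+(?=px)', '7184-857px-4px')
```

['857', '4']

The `(?=…)`/`(?<=…)` assertion just peeks at neighbouring text; it doesn't advance the match position.
Scanning left to right: at [5:8] → '857'; at [11:12] → '4'.
`findall` yields the raw match text (2 of them) because the pattern has no groups.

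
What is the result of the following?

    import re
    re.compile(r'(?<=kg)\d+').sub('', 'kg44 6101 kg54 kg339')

The positive lookaround only admits positions where the adjacent text matches; those characters stay outside the span.
Each match is replaced by ''.

'kg 6101 kg kg'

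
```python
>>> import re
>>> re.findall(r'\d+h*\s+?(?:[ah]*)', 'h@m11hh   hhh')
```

A `+?`/`*?`/`{m,n}?` starts at its minimum and grows only as far as needed for what follows to match.
With no groups in the pattern, `findall` gives back each whole match — 1 here.

['11hh ']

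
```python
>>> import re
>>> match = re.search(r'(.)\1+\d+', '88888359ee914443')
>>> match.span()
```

(0, 8)

The backreference `\1` re-matches whatever the first group consumed, character for character.
`search` walks the string left to right and returns the first match it finds.
The match spans [0:8] → '88888359'.
Captured: group 1 = '8'.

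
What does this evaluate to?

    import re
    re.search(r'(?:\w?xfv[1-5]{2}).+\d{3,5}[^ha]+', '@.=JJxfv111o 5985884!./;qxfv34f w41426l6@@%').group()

The match spans [4:43] → 'Jxfv111o 5985884!./;qxfv34f w41426l6@@%'.

'Jxfv111o 5985884!./;qxfv34f w41426l6@@%'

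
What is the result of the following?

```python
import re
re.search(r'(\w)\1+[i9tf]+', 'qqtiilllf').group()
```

'qqtii'

The backreference `\1` re-matches whatever the first group consumed, character for character.
The match spans [0:5] → 'qqtii'.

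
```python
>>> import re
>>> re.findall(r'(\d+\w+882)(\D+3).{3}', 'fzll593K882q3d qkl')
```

[('593K882', 'q3')]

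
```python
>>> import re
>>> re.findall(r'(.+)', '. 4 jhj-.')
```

['. 4 jhj-.']

Pattern: one or more of any character (captured).
Walking the string: at [0:9] match '. 4 jhj-.', group 1 = '. 4 jhj-.'.
`findall` collects group 1 from the one match (1 total).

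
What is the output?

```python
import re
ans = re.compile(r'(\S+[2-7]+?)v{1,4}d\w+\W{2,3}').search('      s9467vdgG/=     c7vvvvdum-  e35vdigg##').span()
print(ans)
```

(6, 18)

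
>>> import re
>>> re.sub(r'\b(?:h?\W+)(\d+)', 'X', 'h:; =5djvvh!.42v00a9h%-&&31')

'XdjvvhXv00a9hX'

This matches a word boundary (`\b`, zero-width); then optionally a literal 'h', then one or more of a non-word character (non-capturing group); then one or more of a digit (captured).
Each match is replaced by 'X'.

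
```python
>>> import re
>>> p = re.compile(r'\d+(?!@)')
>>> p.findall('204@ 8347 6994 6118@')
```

`(?!…)`/`(?<!…)` only lets a position through if the neighbouring text does NOT match; no characters are consumed.
Matches: at [0:2] → '20'; at [5:9] → '8347'; at [10:14] → '6994'; at [15:18] → '611'.
With no groups in the pattern, `findall` gives back each whole match — 4 here.

['20', '8347', '6994', '611']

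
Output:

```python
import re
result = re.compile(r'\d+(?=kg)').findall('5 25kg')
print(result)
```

The positive lookaround only admits positions where the adjacent text matches; those characters stay outside the span.
With no groups in the pattern, `findall` gives back each whole match — 1 here.

['25']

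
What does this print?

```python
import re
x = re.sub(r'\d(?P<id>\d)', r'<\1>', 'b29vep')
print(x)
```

b<9>vep

Each match is replaced using the text its own group 1 captured.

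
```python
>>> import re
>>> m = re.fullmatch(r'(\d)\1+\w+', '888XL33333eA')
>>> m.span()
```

(0, 12)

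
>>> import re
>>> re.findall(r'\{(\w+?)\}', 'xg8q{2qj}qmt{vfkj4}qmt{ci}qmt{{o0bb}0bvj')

['2qj', 'vfkj4', 'ci', 'o0bb']

Walking the string: at [4:9] match '{2qj}', group 1 = '2qj'; at [12:19] match '{vfkj4}', group 1 = 'vfkj4'; at [22:26] match '{ci}', group 1 = 'ci'; at [30:36] match '{o0bb}', group 1 = 'o0bb'.
Because there's exactly one group, `findall` drops the full match and keeps group 1 from each hit.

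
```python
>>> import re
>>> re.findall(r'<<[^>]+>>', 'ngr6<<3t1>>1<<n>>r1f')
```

['<<3t1>>', '<<n>>']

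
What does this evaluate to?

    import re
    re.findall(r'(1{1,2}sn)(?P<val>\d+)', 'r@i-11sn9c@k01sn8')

The pattern matches 1 to 2 of a literal '1', then the literal 'sn' (captured); then one or more of a digit (captured as 'val').
Walking the string: at [4:9] match '11sn9', groups = ('11sn', '9'); at [13:17] match '1sn8', groups = ('1sn', '8').
Multiple groups make `findall` return tuples — one 2-tuple for each match.

[('11sn', '9'), ('1sn', '8')]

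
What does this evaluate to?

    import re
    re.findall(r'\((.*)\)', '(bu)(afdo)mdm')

['bu)(afdo']

Walking the string: at [0:10] match '(bu)(afdo)', group 1 = 'bu)(afdo'.
Because there's exactly one group, `findall` drops the full match and keeps group 1 from the one hit.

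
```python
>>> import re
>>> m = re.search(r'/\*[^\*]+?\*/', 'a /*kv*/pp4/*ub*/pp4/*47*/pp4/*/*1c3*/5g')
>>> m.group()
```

'/*kv*/'

`re.search` tries every starting position until one works.
The match spans [2:8] → '/*kv*/'.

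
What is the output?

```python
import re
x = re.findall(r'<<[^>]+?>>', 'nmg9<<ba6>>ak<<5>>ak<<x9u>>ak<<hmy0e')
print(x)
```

['<<ba6>>', '<<5>>', '<<x9u>>']

Scanning left to right: at [4:11] → '<<ba6>>'; at [13:18] → '<<5>>'; at [20:27] → '<<x9u>>'.
Since nothing is captured, `findall` lists the 3 matched substrings directly.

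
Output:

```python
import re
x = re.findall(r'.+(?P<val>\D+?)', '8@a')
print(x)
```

['a']

One capturing group, so `findall` returns just the captured substring from the one match — 1 in all.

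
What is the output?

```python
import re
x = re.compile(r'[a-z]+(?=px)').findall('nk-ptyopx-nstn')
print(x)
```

['ptyo']

Because the assertion is zero-width, the text it checks is not consumed and won't appear in the result.
`findall` yields the raw match text (1 of them) because the pattern has no groups.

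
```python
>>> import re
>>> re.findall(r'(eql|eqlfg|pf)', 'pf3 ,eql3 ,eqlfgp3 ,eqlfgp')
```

Alternation isn't longest-match — the leftmost alternative that fits at this position is chosen.
Because there's exactly one group, `findall` drops the full match and keeps group 1 from each hit.

['pf', 'eql', 'eql', 'eql']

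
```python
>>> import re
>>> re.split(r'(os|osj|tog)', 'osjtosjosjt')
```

Alternation tries branches left to right and keeps the first one that lets the overall match succeed at that position.
With a capturing group present, the delimiter's captured portion is kept in the result list.

['', 'os', 'jt', 'os', 'j', 'os', 'jt']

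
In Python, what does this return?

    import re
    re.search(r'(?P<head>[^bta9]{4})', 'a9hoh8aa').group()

'hoh8'

The pattern matches exactly 4 of any character except [bta9] (captured as 'head').
`re.search` tries every starting position until one works.
The match spans [2:6] → 'hoh8'.
Captured: group 1 = 'hoh8'.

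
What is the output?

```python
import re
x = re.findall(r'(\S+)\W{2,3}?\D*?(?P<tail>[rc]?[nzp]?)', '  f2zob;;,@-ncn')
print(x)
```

This matches one or more of a non-whitespace character (captured); then 2 to 3 of a non-word character (lazy), then zero or more of a non-digit (lazy); then optionally one of [rc], then optionally one of [nzp] (captured as 'tail').
With the lazy modifier that quantifier settles for the fewest repetitions that let the rest of the pattern succeed (the atoms after it are unaffected and can still be greedy).
Walking the string: at [2:13] match 'f2zob;;,@-n', groups = ('f2zob;;,', 'n').
With 2 capturing groups, `findall` returns a 2-tuple per match.

[('f2zob;;,', 'n')]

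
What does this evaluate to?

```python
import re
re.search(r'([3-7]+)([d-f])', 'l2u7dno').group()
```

'7d'

This matches one or more of a character in [3-7] (captured); then a character in [d-f] (captured).
`re.search` scans for the first position where the pattern succeeds.
The match spans [3:5] → '7d'.
Captured: group 1 = '7', group 2 = 'd'.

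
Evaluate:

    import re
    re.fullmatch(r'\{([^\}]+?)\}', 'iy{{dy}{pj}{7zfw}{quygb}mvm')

None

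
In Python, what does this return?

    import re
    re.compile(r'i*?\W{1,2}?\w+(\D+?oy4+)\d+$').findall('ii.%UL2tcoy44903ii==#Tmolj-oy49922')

['==#Tmolj-oy4']

This matches zero or more of a literal 'i' (lazy), then 1 to 2 of a non-word character (lazy); then one or more of a word character; then one or more of a non-digit (lazy), then the literal 'oy', then one or more of the literal '4' (captured); then one or more of a digit; then anchored at the end.
Matches: at [0:34] match 'ii.%UL2tcoy44903ii==#Tmolj-oy49922', group 1 = '==#Tmolj-oy4'.
With a single group, `findall` returns only what that group captured — 1 item.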